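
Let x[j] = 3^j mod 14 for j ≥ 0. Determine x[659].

We have x[0] = 1, x[1] = 3, x[2] = 9, x[3] = 13, x[4] = 11, x[5] = 5, x[6] = 1.
Since x[6] = x[0] = 1, the sequence is periodic with period 6.
(659 - 0) mod 6 = 5, so x[659] = x[5] = 5.

5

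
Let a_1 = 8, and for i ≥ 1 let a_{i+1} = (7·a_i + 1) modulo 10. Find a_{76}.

a_1 = 8, a_2 = 7, a_3 = 0, a_4 = 1, a_5 = 8.
The sequence repeats with period 4.
So a_{76} = a_{1 + ((76-1) mod 4)} = a_4 = 1.

1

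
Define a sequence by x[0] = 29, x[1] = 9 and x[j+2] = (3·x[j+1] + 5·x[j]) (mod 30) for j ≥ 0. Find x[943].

21

Listing terms: x[0] = 29, x[1] = 9, x[2] = 22, x[3] = 21, x[4] = 23, x[5] = 24, x[6] = 7, x[7] = 21, x[8] = 8, x[9] = 9, x[10] = 7, x[11] = 6, x[12] = 23, x[13] = 9, x[14] = 22.
Since (x[13], x[14]) = (x[1], x[2]) = (9, 22) (two consecutive terms determine the rest), the sequence is eventually periodic: after a pre-period of length 1 it cycles with period 12.
For j ≥ 1, x[j] depends only on (j - 1) mod 12. (943 - 1) mod 12 = 6, so x[943] = x[7] = 21.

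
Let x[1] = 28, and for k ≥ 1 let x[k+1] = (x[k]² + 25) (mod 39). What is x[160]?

11

x[1] = 28, x[2] = 29, x[3] = 8, x[4] = 11, x[5] = 29.
Since x[5] = x[2] = 29, the sequence is eventually periodic: after a pre-period of length 1 it cycles with period 3.
For k ≥ 2, x[k] depends only on (k - 2) mod 3. (160 - 2) mod 3 = 2, so x[160] = x[4] = 11.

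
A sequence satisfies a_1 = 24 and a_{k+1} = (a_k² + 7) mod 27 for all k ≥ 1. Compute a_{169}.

We have a_1 = 24,  a_2 = 16,  a_3 = 20,  a_4 = 2,  a_5 = 11,  a_6 = 20.
Since a_6 = a_3 = 20, the sequence is eventually periodic: after a pre-period of length 2 it cycles with period 3.
For k ≥ 3, a_k depends only on (k - 3) mod 3. (169 - 3) mod 3 = 1, so a_{169} = a_4 = 2.

2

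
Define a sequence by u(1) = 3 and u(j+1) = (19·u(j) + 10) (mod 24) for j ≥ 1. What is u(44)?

Listing terms: u(1) = 3; u(2) = 19; u(3) = 11; u(4) = 3.
Since u(4) = u(1) = 3, the sequence is periodic with period 3.
So u(44) = u(1 + ((44-1) mod 3)) = u(2) = 19.

19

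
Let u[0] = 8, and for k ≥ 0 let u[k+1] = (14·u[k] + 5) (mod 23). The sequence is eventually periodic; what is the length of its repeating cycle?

Listing terms: u[0] = 8; u[1] = 2; u[2] = 10; u[3] = 7; u[4] = 11; u[5] = 21; u[6] = 0; u[7] = 5; u[8] = 6; u[9] = 20; u[10] = 9; u[11] = 16; u[12] = 22; u[13] = 14; u[14] = 17; u[15] = 13; u[16] = 3; u[17] = 1; u[18] = 19; u[19] = 18; u[20] = 4; u[21] = 15; u[22] = 8.
The sequence repeats with period 22.

22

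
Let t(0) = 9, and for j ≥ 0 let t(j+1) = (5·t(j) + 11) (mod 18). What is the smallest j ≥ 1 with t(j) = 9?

6

Listing terms: t(0) = 9; t(1) = 2; t(2) = 3; t(3) = 8; t(4) = 15; t(5) = 14; t(6) = 9.
Since t(6) = t(0) = 9, the sequence is periodic with period 6.
The value 9 next appears (with j ≥ 1) at t(6).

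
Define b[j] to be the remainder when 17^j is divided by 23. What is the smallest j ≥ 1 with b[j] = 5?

19

b[0] = 1, b[1] = 17, b[2] = 13, b[3] = 14, b[4] = 8, b[5] = 21, b[6] = 12, b[7] = 20, b[8] = 18, b[9] = 7, b[10] = 4, b[11] = 22, b[12] = 6, b[13] = 10, b[14] = 9, b[15] = 15, b[16] = 2, b[17] = 11, b[18] = 3, b[19] = 5, b[20] = 16, b[21] = 19, b[22] = 1.
The sequence repeats with period 22.
The value 5 first appears (with j ≥ 1) at b[19].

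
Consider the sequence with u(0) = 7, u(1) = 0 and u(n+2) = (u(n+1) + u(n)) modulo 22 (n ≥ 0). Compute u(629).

15

u(0) = 7, u(1) = 0, u(2) = 7, u(3) = 7, u(4) = 14, u(5) = 21, u(6) = 13, u(7) = 12, u(8) = 3, u(9) = 15, u(10) = 18, u(11) = 11, u(12) = 7, u(13) = 18, u(14) = 3, u(15) = 21, u(16) = 2, u(17) = 1, u(18) = 3, u(19) = 4, u(20) = 7, u(21) = 11, u(22) = 18, u(23) = 7, u(24) = 3, u(25) = 10, u(26) = 13, u(27) = 1, u(28) = 14, u(29) = 15, u(30) = 7, u(31) = 0.
Since (u(30), u(31)) = (u(0), u(1)) = (7, 0) (two consecutive terms determine the rest), the sequence is periodic with period 30.
So u(629) = u(0 + ((629-0) mod 30)) = u(29) = 15.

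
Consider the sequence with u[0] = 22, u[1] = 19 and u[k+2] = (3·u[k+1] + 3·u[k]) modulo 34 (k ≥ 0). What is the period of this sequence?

Listing terms: u[0] = 22; u[1] = 19; u[2] = 21; u[3] = 18; u[4] = 15; u[5] = 31; u[6] = 2; u[7] = 31; u[8] = 31; u[9] = 16; u[10] = 5; u[11] = 29; u[12] = 0; u[13] = 19; u[14] = 23; u[15] = 24; u[16] = 5; u[17] = 19; u[18] = 4; u[19] = 1; u[20] = 15; u[21] = 14; u[22] = 19; u[23] = 31; u[24] = 14; u[25] = 33; u[26] = 5; u[27] = 12; u[28] = 17; u[29] = 19; u[30] = 6; u[31] = 7; u[32] = 5; u[33] = 2; u[34] = 21; u[35] = 1; u[36] = 32; u[37] = 31; u[38] = 19; u[39] = 14; u[40] = 31; u[41] = 33; u[42] = 22; u[43] = 29; u[44] = 17; u[45] = 2; u[46] = 23; u[47] = 7; u[48] = 22; u[49] = 19.
The sequence repeats with period 48.

48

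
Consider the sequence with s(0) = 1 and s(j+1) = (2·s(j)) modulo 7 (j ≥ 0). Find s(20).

We have s(0) = 1,  s(1) = 2,  s(2) = 4,  s(3) = 1.
Since s(3) = s(0) = 1, the sequence is periodic with period 3.
So s(20) = s(0 + ((20-0) mod 3)) = s(2) = 4.

4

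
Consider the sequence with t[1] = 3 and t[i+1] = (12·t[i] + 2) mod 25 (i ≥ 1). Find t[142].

13

We have t[1] = 3,  t[2] = 13,  t[3] = 8,  t[4] = 23,  t[5] = 3.
The sequence repeats with period 4.
(142 - 1) mod 4 = 1, so t[142] = t[2] = 13.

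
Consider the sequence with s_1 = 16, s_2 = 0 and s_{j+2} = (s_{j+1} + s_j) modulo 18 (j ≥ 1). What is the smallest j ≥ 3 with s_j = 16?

3

Computing terms: s_1 = 16; s_2 = 0; s_3 = 16; s_4 = 16; s_5 = 14; s_6 = 12; s_7 = 8; s_8 = 2; s_9 = 10; s_{10} = 12; s_{11} = 4; s_{12} = 16; s_{13} = 2; s_{14} = 0; s_{15} = 2; s_{16} = 2; s_{17} = 4; s_{18} = 6; s_{19} = 10; s_{20} = 16; s_{21} = 8; s_{22} = 6; s_{23} = 14; s_{24} = 2; s_{25} = 16; s_{26} = 0.
Since (s_{25}, s_{26}) = (s_1, s_2) = (16, 0) (two consecutive terms determine the rest), the sequence is periodic with period 24.
The value 16 first appears (with j ≥ 3) at s_3.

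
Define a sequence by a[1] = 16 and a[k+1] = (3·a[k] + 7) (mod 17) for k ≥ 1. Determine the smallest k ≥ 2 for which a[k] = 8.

11

Computing terms: a[1] = 16,  a[2] = 4,  a[3] = 2,  a[4] = 13,  a[5] = 12,  a[6] = 9,  a[7] = 0,  a[8] = 7,  a[9] = 11,  a[10] = 6,  a[11] = 8,  a[12] = 14,  a[13] = 15,  a[14] = 1,  a[15] = 10,  a[16] = 3,  a[17] = 16.
The sequence repeats with period 16.
The value 8 first appears (with k ≥ 2) at a[11].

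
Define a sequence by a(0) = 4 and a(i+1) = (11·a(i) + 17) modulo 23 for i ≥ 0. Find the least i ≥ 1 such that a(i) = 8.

a(0) = 4; a(1) = 15; a(2) = 21; a(3) = 18; a(4) = 8; a(5) = 13; a(6) = 22; a(7) = 6; a(8) = 14; a(9) = 10; a(10) = 12; a(11) = 11; a(12) = 0; a(13) = 17; a(14) = 20; a(15) = 7; a(16) = 2; a(17) = 16; a(18) = 9; a(19) = 1; a(20) = 5; a(21) = 3; a(22) = 4.
Since a(22) = a(0) = 4, the sequence is periodic with period 22.
The value 8 first appears (with i ≥ 1) at a(4).

4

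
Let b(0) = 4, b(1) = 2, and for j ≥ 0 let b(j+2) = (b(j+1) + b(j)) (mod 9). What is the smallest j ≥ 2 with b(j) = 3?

Listing terms: b(0) = 4,  b(1) = 2,  b(2) = 6,  b(3) = 8,  b(4) = 5,  b(5) = 4,  b(6) = 0,  b(7) = 4,  b(8) = 4,  b(9) = 8,  b(10) = 3,  b(11) = 2,  b(12) = 5,  b(13) = 7,  b(14) = 3,  b(15) = 1,  b(16) = 4,  b(17) = 5,  b(18) = 0,  b(19) = 5,  b(20) = 5,  b(21) = 1,  b(22) = 6,  b(23) = 7,  b(24) = 4,  b(25) = 2.
Since (b(24), b(25)) = (b(0), b(1)) = (4, 2) (two consecutive terms determine the rest), the sequence is periodic with period 24.
The value 3 first appears (with j ≥ 2) at b(10).

10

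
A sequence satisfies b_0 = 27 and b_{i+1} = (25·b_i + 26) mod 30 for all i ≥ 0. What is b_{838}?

11

b_0 = 27, b_1 = 11, b_2 = 1, b_3 = 21, b_4 = 11.
Since b_4 = b_1 = 11, the sequence is eventually periodic: after a pre-period of length 1 it cycles with period 3.
For i ≥ 1, b_i depends only on (i - 1) mod 3. (838 - 1) mod 3 = 0, so b_{838} = b_1 = 11.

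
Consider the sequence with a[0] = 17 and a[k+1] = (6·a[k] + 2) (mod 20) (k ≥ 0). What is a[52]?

Listing terms: a[0] = 17; a[1] = 4; a[2] = 6; a[3] = 18; a[4] = 10; a[5] = 2; a[6] = 14; a[7] = 6.
Since a[7] = a[2] = 6, the sequence is eventually periodic: after a pre-period of length 2 it cycles with period 5.
For k ≥ 2, a[k] depends only on (k - 2) mod 5. (52 - 2) mod 5 = 0, so a[52] = a[2] = 6.

6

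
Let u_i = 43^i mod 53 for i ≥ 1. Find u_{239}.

Computing terms: u_1 = 43; u_2 = 47; u_3 = 7; u_4 = 36; u_5 = 11; u_6 = 49; u_7 = 40; u_8 = 24; u_9 = 25; u_{10} = 15; u_{11} = 9; u_{12} = 16; u_{13} = 52; u_{14} = 10; u_{15} = 6; u_{16} = 46; u_{17} = 17; u_{18} = 42; u_{19} = 4; u_{20} = 13; u_{21} = 29; u_{22} = 28; u_{23} = 38; u_{24} = 44; u_{25} = 37; u_{26} = 1; u_{27} = 43.
The sequence repeats with period 26.
So u_{239} = u_{1 + ((239-1) mod 26)} = u_5 = 11.

11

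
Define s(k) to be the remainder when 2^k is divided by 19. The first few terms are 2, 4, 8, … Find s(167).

Computing terms: s(1) = 2; s(2) = 4; s(3) = 8; s(4) = 16; s(5) = 13; s(6) = 7; s(7) = 14; s(8) = 9; s(9) = 18; s(10) = 17; s(11) = 15; s(12) = 11; s(13) = 3; s(14) = 6; s(15) = 12; s(16) = 5; s(17) = 10; s(18) = 1; s(19) = 2.
Since s(19) = s(1) = 2, the sequence is periodic with period 18.
So s(167) = s(1 + ((167-1) mod 18)) = s(5) = 13.

13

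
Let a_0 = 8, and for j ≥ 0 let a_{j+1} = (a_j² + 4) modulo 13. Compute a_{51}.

4

Computing terms: a_0 = 8; a_1 = 3; a_2 = 0; a_3 = 4; a_4 = 7; a_5 = 1; a_6 = 5; a_7 = 3.
Since a_7 = a_1 = 3, the sequence is eventually periodic: after a pre-period of length 1 it cycles with period 6.
For j ≥ 1, a_j depends only on (j - 1) mod 6. (51 - 1) mod 6 = 2, so a_{51} = a_3 = 4.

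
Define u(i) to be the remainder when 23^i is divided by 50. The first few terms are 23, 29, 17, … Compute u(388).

31

u(1) = 23, u(2) = 29, u(3) = 17, u(4) = 41, u(5) = 43, u(6) = 39, u(7) = 47, u(8) = 31, u(9) = 13, u(10) = 49, u(11) = 27, u(12) = 21, u(13) = 33, u(14) = 9, u(15) = 7, u(16) = 11, u(17) = 3, u(18) = 19, u(19) = 37, u(20) = 1, u(21) = 23.
The sequence repeats with period 20.
So u(388) = u(1 + ((388-1) mod 20)) = u(8) = 31.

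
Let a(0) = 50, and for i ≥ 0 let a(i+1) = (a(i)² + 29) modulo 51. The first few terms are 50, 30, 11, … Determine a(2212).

38

a(0) = 50,  a(1) = 30,  a(2) = 11,  a(3) = 48,  a(4) = 38,  a(5) = 45,  a(6) = 14,  a(7) = 21,  a(8) = 11.
Since a(8) = a(2) = 11, the sequence is eventually periodic: after a pre-period of length 2 it cycles with period 6.
For i ≥ 2, a(i) depends only on (i - 2) mod 6. (2212 - 2) mod 6 = 2, so a(2212) = a(4) = 38.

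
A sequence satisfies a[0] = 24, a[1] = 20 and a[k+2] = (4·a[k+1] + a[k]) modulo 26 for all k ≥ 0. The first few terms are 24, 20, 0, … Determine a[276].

a[0] = 24,  a[1] = 20,  a[2] = 0,  a[3] = 20,  a[4] = 2,  a[5] = 2,  a[6] = 10,  a[7] = 16,  a[8] = 22,  a[9] = 0,  a[10] = 22,  a[11] = 10,  a[12] = 10,  a[13] = 24,  a[14] = 2,  a[15] = 6,  a[16] = 0,  a[17] = 6,  a[18] = 24,  a[19] = 24,  a[20] = 16,  a[21] = 10,  a[22] = 4,  a[23] = 0,  a[24] = 4,  a[25] = 16,  a[26] = 16,  a[27] = 2,  a[28] = 24,  a[29] = 20.
Since (a[28], a[29]) = (a[0], a[1]) = (24, 20) (two consecutive terms determine the rest), the sequence is periodic with period 28.
(276 - 0) mod 28 = 24, so a[276] = a[24] = 4.

4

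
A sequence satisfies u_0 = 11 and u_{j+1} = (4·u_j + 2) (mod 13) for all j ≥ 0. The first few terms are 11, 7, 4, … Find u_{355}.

7

We have u_0 = 11; u_1 = 7; u_2 = 4; u_3 = 5; u_4 = 9; u_5 = 12; u_6 = 11.
Since u_6 = u_0 = 11, the sequence is periodic with period 6.
So u_{355} = u_{0 + ((355-0) mod 6)} = u_1 = 7.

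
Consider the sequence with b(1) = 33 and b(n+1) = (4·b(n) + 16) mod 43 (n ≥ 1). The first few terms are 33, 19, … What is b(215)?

4

Listing terms: b(1) = 33; b(2) = 19; b(3) = 6; b(4) = 40; b(5) = 4; b(6) = 32; b(7) = 15; b(8) = 33.
The sequence repeats with period 7.
(215 - 1) mod 7 = 4, so b(215) = b(5) = 4.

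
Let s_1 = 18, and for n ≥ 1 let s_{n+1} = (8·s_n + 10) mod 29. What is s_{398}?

26

Computing terms: s_1 = 18,  s_2 = 9,  s_3 = 24,  s_4 = 28,  s_5 = 2,  s_6 = 26,  s_7 = 15,  s_8 = 14,  s_9 = 6,  s_{10} = 0,  s_{11} = 10,  s_{12} = 3,  s_{13} = 5,  s_{14} = 21,  s_{15} = 4,  s_{16} = 13,  s_{17} = 27,  s_{18} = 23,  s_{19} = 20,  s_{20} = 25,  s_{21} = 7,  s_{22} = 8,  s_{23} = 16,  s_{24} = 22,  s_{25} = 12,  s_{26} = 19,  s_{27} = 17,  s_{28} = 1,  s_{29} = 18.
The sequence repeats with period 28.
So s_{398} = s_{1 + ((398-1) mod 28)} = s_6 = 26.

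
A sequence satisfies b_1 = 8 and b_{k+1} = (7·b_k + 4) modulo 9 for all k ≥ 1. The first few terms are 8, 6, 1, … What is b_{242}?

3

Listing terms: b_1 = 8; b_2 = 6; b_3 = 1; b_4 = 2; b_5 = 0; b_6 = 4; b_7 = 5; b_8 = 3; b_9 = 7; b_{10} = 8.
Since b_{10} = b_1 = 8, the sequence is periodic with period 9.
(242 - 1) mod 9 = 7, so b_{242} = b_8 = 3.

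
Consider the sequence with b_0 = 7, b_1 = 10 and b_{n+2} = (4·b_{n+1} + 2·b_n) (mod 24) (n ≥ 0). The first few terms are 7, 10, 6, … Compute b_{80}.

0

Listing terms: b_0 = 7; b_1 = 10; b_2 = 6; b_3 = 20; b_4 = 20; b_5 = 0; b_6 = 16; b_7 = 16; b_8 = 0; b_9 = 8; b_{10} = 8; b_{11} = 0; b_{12} = 16.
Since (b_{11}, b_{12}) = (b_5, b_6) = (0, 16) (two consecutive terms determine the rest), the sequence is eventually periodic: after a pre-period of length 5 it cycles with period 6.
For n ≥ 5, b_n depends only on (n - 5) mod 6. (80 - 5) mod 6 = 3, so b_{80} = b_8 = 0.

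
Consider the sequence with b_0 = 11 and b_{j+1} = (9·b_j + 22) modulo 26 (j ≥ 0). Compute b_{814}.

We have b_0 = 11, b_1 = 17, b_2 = 19, b_3 = 11.
Since b_3 = b_0 = 11, the sequence is periodic with period 3.
So b_{814} = b_{0 + ((814-0) mod 3)} = b_1 = 17.

17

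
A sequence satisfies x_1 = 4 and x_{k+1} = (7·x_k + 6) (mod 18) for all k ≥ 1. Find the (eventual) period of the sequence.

x_1 = 4; x_2 = 16; x_3 = 10; x_4 = 4.
Since x_4 = x_1 = 4, the sequence is periodic with period 3.

3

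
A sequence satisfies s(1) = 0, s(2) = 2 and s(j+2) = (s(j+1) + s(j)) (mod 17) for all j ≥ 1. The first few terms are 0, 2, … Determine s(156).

8

s(1) = 0; s(2) = 2; s(3) = 2; s(4) = 4; s(5) = 6; s(6) = 10; s(7) = 16; s(8) = 9; s(9) = 8; s(10) = 0; s(11) = 8; s(12) = 8; s(13) = 16; s(14) = 7; s(15) = 6; s(16) = 13; s(17) = 2; s(18) = 15; s(19) = 0; s(20) = 15; s(21) = 15; s(22) = 13; s(23) = 11; s(24) = 7; s(25) = 1; s(26) = 8; s(27) = 9; s(28) = 0; s(29) = 9; s(30) = 9; s(31) = 1; s(32) = 10; s(33) = 11; s(34) = 4; s(35) = 15; s(36) = 2; s(37) = 0; s(38) = 2.
The sequence repeats with period 36.
(156 - 1) mod 36 = 11, so s(156) = s(12) = 8.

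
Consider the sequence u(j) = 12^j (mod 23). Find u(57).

Computing terms: u(0) = 1; u(1) = 12; u(2) = 6; u(3) = 3; u(4) = 13; u(5) = 18; u(6) = 9; u(7) = 16; u(8) = 8; u(9) = 4; u(10) = 2; u(11) = 1.
Since u(11) = u(0) = 1, the sequence is periodic with period 11.
So u(57) = u(0 + ((57-0) mod 11)) = u(2) = 6.

6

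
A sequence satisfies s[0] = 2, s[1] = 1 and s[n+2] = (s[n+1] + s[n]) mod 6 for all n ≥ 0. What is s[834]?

s[0] = 2; s[1] = 1; s[2] = 3; s[3] = 4; s[4] = 1; s[5] = 5; s[6] = 0; s[7] = 5; s[8] = 5; s[9] = 4; s[10] = 3; s[11] = 1; s[12] = 4; s[13] = 5; s[14] = 3; s[15] = 2; s[16] = 5; s[17] = 1; s[18] = 0; s[19] = 1; s[20] = 1; s[21] = 2; s[22] = 3; s[23] = 5; s[24] = 2; s[25] = 1.
Since (s[24], s[25]) = (s[0], s[1]) = (2, 1) (two consecutive terms determine the rest), the sequence is periodic with period 24.
(834 - 0) mod 24 = 18, so s[834] = s[18] = 0.

0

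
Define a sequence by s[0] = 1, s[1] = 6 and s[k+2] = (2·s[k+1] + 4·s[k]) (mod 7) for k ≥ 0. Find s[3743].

1

Computing terms: s[0] = 1, s[1] = 6, s[2] = 2, s[3] = 0, s[4] = 1, s[5] = 2, s[6] = 1, s[7] = 3, s[8] = 3, s[9] = 4, s[10] = 6, s[11] = 0, s[12] = 3, s[13] = 6, s[14] = 3, s[15] = 2, s[16] = 2, s[17] = 5, s[18] = 4, s[19] = 0, s[20] = 2, s[21] = 4, s[22] = 2, s[23] = 6, s[24] = 6, s[25] = 1, s[26] = 5, s[27] = 0, s[28] = 6, s[29] = 5, s[30] = 6, s[31] = 4, s[32] = 4, s[33] = 3, s[34] = 1, s[35] = 0, s[36] = 4, s[37] = 1, s[38] = 4, s[39] = 5, s[40] = 5, s[41] = 2, s[42] = 3, s[43] = 0, s[44] = 5, s[45] = 3, s[46] = 5, s[47] = 1, s[48] = 1, s[49] = 6.
The sequence repeats with period 48.
(3743 - 0) mod 48 = 47, so s[3743] = s[47] = 1.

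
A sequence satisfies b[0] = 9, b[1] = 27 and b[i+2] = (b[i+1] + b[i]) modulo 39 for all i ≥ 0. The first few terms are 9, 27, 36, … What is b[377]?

21

Computing terms: b[0] = 9, b[1] = 27, b[2] = 36, b[3] = 24, b[4] = 21, b[5] = 6, b[6] = 27, b[7] = 33, b[8] = 21, b[9] = 15, b[10] = 36, b[11] = 12, b[12] = 9, b[13] = 21, b[14] = 30, b[15] = 12, b[16] = 3, b[17] = 15, b[18] = 18, b[19] = 33, b[20] = 12, b[21] = 6, b[22] = 18, b[23] = 24, b[24] = 3, b[25] = 27, b[26] = 30, b[27] = 18, b[28] = 9, b[29] = 27.
The sequence repeats with period 28.
(377 - 0) mod 28 = 13, so b[377] = b[13] = 21.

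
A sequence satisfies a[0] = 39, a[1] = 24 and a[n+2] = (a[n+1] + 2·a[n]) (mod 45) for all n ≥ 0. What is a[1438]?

12

We have a[0] = 39, a[1] = 24, a[2] = 12, a[3] = 15, a[4] = 39, a[5] = 24.
Since (a[4], a[5]) = (a[0], a[1]) = (39, 24) (two consecutive terms determine the rest), the sequence is periodic with period 4.
So a[1438] = a[0 + ((1438-0) mod 4)] = a[2] = 12.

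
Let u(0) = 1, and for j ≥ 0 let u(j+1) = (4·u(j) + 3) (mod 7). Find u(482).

Computing terms: u(0) = 1,  u(1) = 0,  u(2) = 3,  u(3) = 1.
The sequence repeats with period 3.
So u(482) = u(0 + ((482-0) mod 3)) = u(2) = 3.

3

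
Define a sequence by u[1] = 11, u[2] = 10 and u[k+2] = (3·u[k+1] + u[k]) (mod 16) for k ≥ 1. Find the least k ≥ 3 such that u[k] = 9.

We have u[1] = 11; u[2] = 10; u[3] = 9; u[4] = 5; u[5] = 8; u[6] = 13; u[7] = 15; u[8] = 10; u[9] = 13; u[10] = 1; u[11] = 0; u[12] = 1; u[13] = 3; u[14] = 10; u[15] = 1; u[16] = 13; u[17] = 8; u[18] = 5; u[19] = 7; u[20] = 10; u[21] = 5; u[22] = 9; u[23] = 0; u[24] = 9; u[25] = 11; u[26] = 10.
Since (u[25], u[26]) = (u[1], u[2]) = (11, 10) (two consecutive terms determine the rest), the sequence is periodic with period 24.
The value 9 first appears (with k ≥ 3) at u[3].

3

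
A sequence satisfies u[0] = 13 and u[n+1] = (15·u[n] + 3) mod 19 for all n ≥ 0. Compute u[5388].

We have u[0] = 13,  u[1] = 8,  u[2] = 9,  u[3] = 5,  u[4] = 2,  u[5] = 14,  u[6] = 4,  u[7] = 6,  u[8] = 17,  u[9] = 11,  u[10] = 16,  u[11] = 15,  u[12] = 0,  u[13] = 3,  u[14] = 10,  u[15] = 1,  u[16] = 18,  u[17] = 7,  u[18] = 13.
The sequence repeats with period 18.
(5388 - 0) mod 18 = 6, so u[5388] = u[6] = 4.

4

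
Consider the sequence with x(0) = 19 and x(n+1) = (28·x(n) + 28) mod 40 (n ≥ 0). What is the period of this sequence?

4

x(0) = 19, x(1) = 0, x(2) = 28, x(3) = 12, x(4) = 4, x(5) = 20, x(6) = 28.
Since x(6) = x(2) = 28, the sequence is eventually periodic: after a pre-period of length 2 it cycles with period 4.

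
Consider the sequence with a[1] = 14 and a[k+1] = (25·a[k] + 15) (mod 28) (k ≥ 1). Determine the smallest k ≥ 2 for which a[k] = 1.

2

Listing terms: a[1] = 14; a[2] = 1; a[3] = 12; a[4] = 7; a[5] = 22; a[6] = 5; a[7] = 0; a[8] = 15; a[9] = 26; a[10] = 21; a[11] = 8; a[12] = 19; a[13] = 14.
Since a[13] = a[1] = 14, the sequence is periodic with period 12.
The value 1 first appears (with k ≥ 2) at a[2].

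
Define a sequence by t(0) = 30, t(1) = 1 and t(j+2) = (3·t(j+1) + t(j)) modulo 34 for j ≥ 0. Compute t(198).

Computing terms: t(0) = 30,  t(1) = 1,  t(2) = 33,  t(3) = 32,  t(4) = 27,  t(5) = 11,  t(6) = 26,  t(7) = 21,  t(8) = 21,  t(9) = 16,  t(10) = 1,  t(11) = 19,  t(12) = 24,  t(13) = 23,  t(14) = 25,  t(15) = 30,  t(16) = 13,  t(17) = 1,  t(18) = 16,  t(19) = 15,  t(20) = 27,  t(21) = 28,  t(22) = 9,  t(23) = 21,  t(24) = 4,  t(25) = 33,  t(26) = 1,  t(27) = 2,  t(28) = 7,  t(29) = 23,  t(30) = 8,  t(31) = 13,  t(32) = 13,  t(33) = 18,  t(34) = 33,  t(35) = 15,  t(36) = 10,  t(37) = 11,  t(38) = 9,  t(39) = 4,  t(40) = 21,  t(41) = 33,  t(42) = 18,  t(43) = 19,  t(44) = 7,  t(45) = 6,  t(46) = 25,  t(47) = 13,  t(48) = 30,  t(49) = 1.
Since (t(48), t(49)) = (t(0), t(1)) = (30, 1) (two consecutive terms determine the rest), the sequence is periodic with period 48.
(198 - 0) mod 48 = 6, so t(198) = t(6) = 26.

26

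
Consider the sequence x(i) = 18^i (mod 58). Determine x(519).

40

x(1) = 18,  x(2) = 34,  x(3) = 32,  x(4) = 54,  x(5) = 44,  x(6) = 38,  x(7) = 46,  x(8) = 16,  x(9) = 56,  x(10) = 22,  x(11) = 48,  x(12) = 52,  x(13) = 8,  x(14) = 28,  x(15) = 40,  x(16) = 24,  x(17) = 26,  x(18) = 4,  x(19) = 14,  x(20) = 20,  x(21) = 12,  x(22) = 42,  x(23) = 2,  x(24) = 36,  x(25) = 10,  x(26) = 6,  x(27) = 50,  x(28) = 30,  x(29) = 18.
The sequence repeats with period 28.
(519 - 1) mod 28 = 14, so x(519) = x(15) = 40.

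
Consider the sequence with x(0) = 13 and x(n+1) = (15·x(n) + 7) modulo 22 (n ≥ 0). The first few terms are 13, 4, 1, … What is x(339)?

18

x(0) = 13; x(1) = 4; x(2) = 1; x(3) = 0; x(4) = 7; x(5) = 2; x(6) = 15; x(7) = 12; x(8) = 11; x(9) = 18; x(10) = 13.
Since x(10) = x(0) = 13, the sequence is periodic with period 10.
(339 - 0) mod 10 = 9, so x(339) = x(9) = 18.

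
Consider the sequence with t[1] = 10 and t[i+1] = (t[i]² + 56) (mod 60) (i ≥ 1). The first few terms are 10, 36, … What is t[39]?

We have t[1] = 10; t[2] = 36; t[3] = 32; t[4] = 0; t[5] = 56; t[6] = 12; t[7] = 20; t[8] = 36.
Since t[8] = t[2] = 36, the sequence is eventually periodic: after a pre-period of length 1 it cycles with period 6.
For i ≥ 2, t[i] depends only on (i - 2) mod 6. (39 - 2) mod 6 = 1, so t[39] = t[3] = 32.

32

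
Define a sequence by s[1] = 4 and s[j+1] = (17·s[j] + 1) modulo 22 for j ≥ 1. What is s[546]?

11

Computing terms: s[1] = 4, s[2] = 3, s[3] = 8, s[4] = 5, s[5] = 20, s[6] = 11, s[7] = 12, s[8] = 7, s[9] = 10, s[10] = 17, s[11] = 4.
The sequence repeats with period 10.
So s[546] = s[1 + ((546-1) mod 10)] = s[6] = 11.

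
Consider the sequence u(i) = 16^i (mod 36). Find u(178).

We have u(1) = 16; u(2) = 4; u(3) = 28; u(4) = 16.
The sequence repeats with period 3.
(178 - 1) mod 3 = 0, so u(178) = u(1) = 16.

16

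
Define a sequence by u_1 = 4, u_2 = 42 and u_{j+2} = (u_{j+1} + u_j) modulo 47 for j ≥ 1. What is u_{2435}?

46

u_1 = 4,  u_2 = 42,  u_3 = 46,  u_4 = 41,  u_5 = 40,  u_6 = 34,  u_7 = 27,  u_8 = 14,  u_9 = 41,  u_{10} = 8,  u_{11} = 2,  u_{12} = 10,  u_{13} = 12,  u_{14} = 22,  u_{15} = 34,  u_{16} = 9,  u_{17} = 43,  u_{18} = 5,  u_{19} = 1,  u_{20} = 6,  u_{21} = 7,  u_{22} = 13,  u_{23} = 20,  u_{24} = 33,  u_{25} = 6,  u_{26} = 39,  u_{27} = 45,  u_{28} = 37,  u_{29} = 35,  u_{30} = 25,  u_{31} = 13,  u_{32} = 38,  u_{33} = 4,  u_{34} = 42.
The sequence repeats with period 32.
(2435 - 1) mod 32 = 2, so u_{2435} = u_3 = 46.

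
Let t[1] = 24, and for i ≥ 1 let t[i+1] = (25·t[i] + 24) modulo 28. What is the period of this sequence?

3

t[1] = 24, t[2] = 8, t[3] = 0, t[4] = 24.
Since t[4] = t[1] = 24, the sequence is periodic with period 3.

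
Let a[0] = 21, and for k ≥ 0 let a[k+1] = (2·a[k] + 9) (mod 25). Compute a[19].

a[0] = 21, a[1] = 1, a[2] = 11, a[3] = 6, a[4] = 21.
The sequence repeats with period 4.
(19 - 0) mod 4 = 3, so a[19] = a[3] = 6.

6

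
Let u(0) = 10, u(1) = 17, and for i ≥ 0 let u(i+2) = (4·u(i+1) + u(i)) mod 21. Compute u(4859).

Listing terms: u(0) = 10, u(1) = 17, u(2) = 15, u(3) = 14, u(4) = 8, u(5) = 4, u(6) = 3, u(7) = 16, u(8) = 4, u(9) = 11, u(10) = 6, u(11) = 14, u(12) = 20, u(13) = 10, u(14) = 18, u(15) = 19, u(16) = 10, u(17) = 17.
Since (u(16), u(17)) = (u(0), u(1)) = (10, 17) (two consecutive terms determine the rest), the sequence is periodic with period 16.
So u(4859) = u(0 + ((4859-0) mod 16)) = u(11) = 14.

14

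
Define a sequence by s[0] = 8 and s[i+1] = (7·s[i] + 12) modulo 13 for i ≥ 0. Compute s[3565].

3

We have s[0] = 8; s[1] = 3; s[2] = 7; s[3] = 9; s[4] = 10; s[5] = 4; s[6] = 1; s[7] = 6; s[8] = 2; s[9] = 0; s[10] = 12; s[11] = 5; s[12] = 8.
The sequence repeats with period 12.
So s[3565] = s[0 + ((3565-0) mod 12)] = s[1] = 3.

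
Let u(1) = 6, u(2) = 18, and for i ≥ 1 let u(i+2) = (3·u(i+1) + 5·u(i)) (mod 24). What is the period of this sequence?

6

We have u(1) = 6,  u(2) = 18,  u(3) = 12,  u(4) = 6,  u(5) = 6,  u(6) = 0,  u(7) = 6,  u(8) = 18.
Since (u(7), u(8)) = (u(1), u(2)) = (6, 18) (two consecutive terms determine the rest), the sequence is periodic with period 6.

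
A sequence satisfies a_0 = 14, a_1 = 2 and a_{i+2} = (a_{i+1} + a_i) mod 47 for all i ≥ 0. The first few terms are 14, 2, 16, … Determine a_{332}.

Listing terms: a_0 = 14,  a_1 = 2,  a_2 = 16,  a_3 = 18,  a_4 = 34,  a_5 = 5,  a_6 = 39,  a_7 = 44,  a_8 = 36,  a_9 = 33,  a_{10} = 22,  a_{11} = 8,  a_{12} = 30,  a_{13} = 38,  a_{14} = 21,  a_{15} = 12,  a_{16} = 33,  a_{17} = 45,  a_{18} = 31,  a_{19} = 29,  a_{20} = 13,  a_{21} = 42,  a_{22} = 8,  a_{23} = 3,  a_{24} = 11,  a_{25} = 14,  a_{26} = 25,  a_{27} = 39,  a_{28} = 17,  a_{29} = 9,  a_{30} = 26,  a_{31} = 35,  a_{32} = 14,  a_{33} = 2.
Since (a_{32}, a_{33}) = (a_0, a_1) = (14, 2) (two consecutive terms determine the rest), the sequence is periodic with period 32.
So a_{332} = a_{0 + ((332-0) mod 32)} = a_{12} = 30.

30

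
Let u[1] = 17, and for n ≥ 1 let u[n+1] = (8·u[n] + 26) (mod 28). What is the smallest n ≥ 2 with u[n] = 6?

u[1] = 17,  u[2] = 22,  u[3] = 6,  u[4] = 18,  u[5] = 2,  u[6] = 14,  u[7] = 26,  u[8] = 10,  u[9] = 22.
Since u[9] = u[2] = 22, the sequence is eventually periodic: after a pre-period of length 1 it cycles with period 7.
The value 6 first appears (with n ≥ 2) at u[3].

3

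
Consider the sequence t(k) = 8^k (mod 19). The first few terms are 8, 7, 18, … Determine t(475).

Listing terms: t(1) = 8,  t(2) = 7,  t(3) = 18,  t(4) = 11,  t(5) = 12,  t(6) = 1,  t(7) = 8.
The sequence repeats with period 6.
(475 - 1) mod 6 = 0, so t(475) = t(1) = 8.

8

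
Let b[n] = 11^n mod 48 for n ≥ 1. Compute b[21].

We have b[1] = 11, b[2] = 25, b[3] = 35, b[4] = 1, b[5] = 11.
Since b[5] = b[1] = 11, the sequence is periodic with period 4.
(21 - 1) mod 4 = 0, so b[21] = b[1] = 11.

11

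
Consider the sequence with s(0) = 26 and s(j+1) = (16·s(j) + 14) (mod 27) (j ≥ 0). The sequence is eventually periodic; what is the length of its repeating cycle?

Listing terms: s(0) = 26, s(1) = 25, s(2) = 9, s(3) = 23, s(4) = 4, s(5) = 24, s(6) = 20, s(7) = 10, s(8) = 12, s(9) = 17, s(10) = 16, s(11) = 0, s(12) = 14, s(13) = 22, s(14) = 15, s(15) = 11, s(16) = 1, s(17) = 3, s(18) = 8, s(19) = 7, s(20) = 18, s(21) = 5, s(22) = 13, s(23) = 6, s(24) = 2, s(25) = 19, s(26) = 21, s(27) = 26.
Since s(27) = s(0) = 26, the sequence is periodic with period 27.

27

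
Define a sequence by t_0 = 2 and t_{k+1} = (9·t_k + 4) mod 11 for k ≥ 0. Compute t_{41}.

t_0 = 2,  t_1 = 0,  t_2 = 4,  t_3 = 7,  t_4 = 1,  t_5 = 2.
Since t_5 = t_0 = 2, the sequence is periodic with period 5.
So t_{41} = t_{0 + ((41-0) mod 5)} = t_1 = 0.

0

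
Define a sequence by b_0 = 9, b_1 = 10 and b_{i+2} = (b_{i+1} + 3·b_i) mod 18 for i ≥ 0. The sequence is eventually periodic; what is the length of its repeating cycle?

3

We have b_0 = 9,  b_1 = 10,  b_2 = 1,  b_3 = 13,  b_4 = 16,  b_5 = 1,  b_6 = 13.
Since (b_5, b_6) = (b_2, b_3) = (1, 13) (two consecutive terms determine the rest), the sequence is eventually periodic: after a pre-period of length 2 it cycles with period 3.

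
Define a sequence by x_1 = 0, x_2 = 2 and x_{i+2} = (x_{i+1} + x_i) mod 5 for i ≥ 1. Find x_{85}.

1

x_1 = 0,  x_2 = 2,  x_3 = 2,  x_4 = 4,  x_5 = 1,  x_6 = 0,  x_7 = 1,  x_8 = 1,  x_9 = 2,  x_{10} = 3,  x_{11} = 0,  x_{12} = 3,  x_{13} = 3,  x_{14} = 1,  x_{15} = 4,  x_{16} = 0,  x_{17} = 4,  x_{18} = 4,  x_{19} = 3,  x_{20} = 2,  x_{21} = 0,  x_{22} = 2.
Since (x_{21}, x_{22}) = (x_1, x_2) = (0, 2) (two consecutive terms determine the rest), the sequence is periodic with period 20.
So x_{85} = x_{1 + ((85-1) mod 20)} = x_5 = 1.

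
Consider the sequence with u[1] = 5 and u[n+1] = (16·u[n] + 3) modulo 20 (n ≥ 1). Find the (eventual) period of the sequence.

Listing terms: u[1] = 5; u[2] = 3; u[3] = 11; u[4] = 19; u[5] = 7; u[6] = 15; u[7] = 3.
Since u[7] = u[2] = 3, the sequence is eventually periodic: after a pre-period of length 1 it cycles with period 5.

5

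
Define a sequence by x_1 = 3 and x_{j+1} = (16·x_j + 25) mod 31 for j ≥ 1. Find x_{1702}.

11

x_1 = 3,  x_2 = 11,  x_3 = 15,  x_4 = 17,  x_5 = 18,  x_6 = 3.
Since x_6 = x_1 = 3, the sequence is periodic with period 5.
So x_{1702} = x_{1 + ((1702-1) mod 5)} = x_2 = 11.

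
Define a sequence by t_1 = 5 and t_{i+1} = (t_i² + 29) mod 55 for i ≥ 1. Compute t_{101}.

10

t_1 = 5, t_2 = 54, t_3 = 30, t_4 = 49, t_5 = 10, t_6 = 19, t_7 = 5.
The sequence repeats with period 6.
So t_{101} = t_{1 + ((101-1) mod 6)} = t_5 = 10.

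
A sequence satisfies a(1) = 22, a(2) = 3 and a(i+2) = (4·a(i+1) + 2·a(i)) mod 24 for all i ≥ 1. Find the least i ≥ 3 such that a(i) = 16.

Computing terms: a(1) = 22,  a(2) = 3,  a(3) = 8,  a(4) = 14,  a(5) = 0,  a(6) = 4,  a(7) = 16,  a(8) = 0,  a(9) = 8,  a(10) = 8,  a(11) = 0,  a(12) = 16,  a(13) = 16,  a(14) = 0.
Since (a(13), a(14)) = (a(7), a(8)) = (16, 0) (two consecutive terms determine the rest), the sequence is eventually periodic: after a pre-period of length 6 it cycles with period 6.
The value 16 first appears (with i ≥ 3) at a(7).

7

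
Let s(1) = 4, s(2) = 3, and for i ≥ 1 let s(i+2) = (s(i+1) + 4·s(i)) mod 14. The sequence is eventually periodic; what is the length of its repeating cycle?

Computing terms: s(1) = 4; s(2) = 3; s(3) = 5; s(4) = 3; s(5) = 9; s(6) = 7; s(7) = 1; s(8) = 1; s(9) = 5; s(10) = 9; s(11) = 1; s(12) = 9; s(13) = 13; s(14) = 7; s(15) = 3; s(16) = 3; s(17) = 1; s(18) = 13; s(19) = 3; s(20) = 13; s(21) = 11; s(22) = 7; s(23) = 9; s(24) = 9; s(25) = 3; s(26) = 11; s(27) = 9; s(28) = 11; s(29) = 5; s(30) = 7; s(31) = 13; s(32) = 13; s(33) = 9; s(34) = 5; s(35) = 13; s(36) = 5; s(37) = 1; s(38) = 7; s(39) = 11; s(40) = 11; s(41) = 13; s(42) = 1; s(43) = 11; s(44) = 1; s(45) = 3; s(46) = 7; s(47) = 5; s(48) = 5; s(49) = 11; s(50) = 3; s(51) = 5.
Since (s(50), s(51)) = (s(2), s(3)) = (3, 5) (two consecutive terms determine the rest), the sequence is eventually periodic: after a pre-period of length 1 it cycles with period 48.

48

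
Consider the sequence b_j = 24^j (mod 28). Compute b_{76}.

Computing terms: b_1 = 24,  b_2 = 16,  b_3 = 20,  b_4 = 4,  b_5 = 12,  b_6 = 8,  b_7 = 24.
Since b_7 = b_1 = 24, the sequence is periodic with period 6.
So b_{76} = b_{1 + ((76-1) mod 6)} = b_4 = 4.

4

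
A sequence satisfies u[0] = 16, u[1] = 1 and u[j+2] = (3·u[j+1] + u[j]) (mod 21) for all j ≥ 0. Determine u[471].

Listing terms: u[0] = 16,  u[1] = 1,  u[2] = 19,  u[3] = 16,  u[4] = 4,  u[5] = 7,  u[6] = 4,  u[7] = 19,  u[8] = 19,  u[9] = 13,  u[10] = 16,  u[11] = 19,  u[12] = 10,  u[13] = 7,  u[14] = 10,  u[15] = 16,  u[16] = 16,  u[17] = 1.
Since (u[16], u[17]) = (u[0], u[1]) = (16, 1) (two consecutive terms determine the rest), the sequence is periodic with period 16.
So u[471] = u[0 + ((471-0) mod 16)] = u[7] = 19.

19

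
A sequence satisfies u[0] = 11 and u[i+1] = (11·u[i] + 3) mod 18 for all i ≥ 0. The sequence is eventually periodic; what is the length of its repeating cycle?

Computing terms: u[0] = 11; u[1] = 16; u[2] = 17; u[3] = 10; u[4] = 5; u[5] = 4; u[6] = 11.
Since u[6] = u[0] = 11, the sequence is periodic with period 6.

6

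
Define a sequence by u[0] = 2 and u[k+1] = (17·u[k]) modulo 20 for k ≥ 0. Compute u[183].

u[0] = 2; u[1] = 14; u[2] = 18; u[3] = 6; u[4] = 2.
The sequence repeats with period 4.
So u[183] = u[0 + ((183-0) mod 4)] = u[3] = 6.

6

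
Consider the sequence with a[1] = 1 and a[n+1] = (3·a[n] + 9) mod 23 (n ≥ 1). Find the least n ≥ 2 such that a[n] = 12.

Computing terms: a[1] = 1,  a[2] = 12,  a[3] = 22,  a[4] = 6,  a[5] = 4,  a[6] = 21,  a[7] = 3,  a[8] = 18,  a[9] = 17,  a[10] = 14,  a[11] = 5,  a[12] = 1.
Since a[12] = a[1] = 1, the sequence is periodic with period 11.
The value 12 first appears (with n ≥ 2) at a[2].

2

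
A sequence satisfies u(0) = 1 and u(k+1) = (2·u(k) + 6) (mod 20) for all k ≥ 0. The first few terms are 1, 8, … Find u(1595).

10

Listing terms: u(0) = 1, u(1) = 8, u(2) = 2, u(3) = 10, u(4) = 6, u(5) = 18, u(6) = 2.
Since u(6) = u(2) = 2, the sequence is eventually periodic: after a pre-period of length 2 it cycles with period 4.
For k ≥ 2, u(k) depends only on (k - 2) mod 4. (1595 - 2) mod 4 = 1, so u(1595) = u(3) = 10.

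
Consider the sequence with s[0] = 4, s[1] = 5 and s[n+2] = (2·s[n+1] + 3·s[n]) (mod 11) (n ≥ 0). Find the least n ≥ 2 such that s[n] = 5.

Listing terms: s[0] = 4, s[1] = 5, s[2] = 0, s[3] = 4, s[4] = 8, s[5] = 6, s[6] = 3, s[7] = 2, s[8] = 2, s[9] = 10, s[10] = 4, s[11] = 5.
The sequence repeats with period 10.
The value 5 next appears (with n ≥ 2) at s[11].

11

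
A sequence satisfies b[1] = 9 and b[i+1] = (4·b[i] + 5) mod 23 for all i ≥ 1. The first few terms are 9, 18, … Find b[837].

9

b[1] = 9,  b[2] = 18,  b[3] = 8,  b[4] = 14,  b[5] = 15,  b[6] = 19,  b[7] = 12,  b[8] = 7,  b[9] = 10,  b[10] = 22,  b[11] = 1,  b[12] = 9.
Since b[12] = b[1] = 9, the sequence is periodic with period 11.
So b[837] = b[1 + ((837-1) mod 11)] = b[1] = 9.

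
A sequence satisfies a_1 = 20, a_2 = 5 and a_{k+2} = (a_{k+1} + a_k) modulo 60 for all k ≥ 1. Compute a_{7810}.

50

Listing terms: a_1 = 20; a_2 = 5; a_3 = 25; a_4 = 30; a_5 = 55; a_6 = 25; a_7 = 20; a_8 = 45; a_9 = 5; a_{10} = 50; a_{11} = 55; a_{12} = 45; a_{13} = 40; a_{14} = 25; a_{15} = 5; a_{16} = 30; a_{17} = 35; a_{18} = 5; a_{19} = 40; a_{20} = 45; a_{21} = 25; a_{22} = 10; a_{23} = 35; a_{24} = 45; a_{25} = 20; a_{26} = 5.
Since (a_{25}, a_{26}) = (a_1, a_2) = (20, 5) (two consecutive terms determine the rest), the sequence is periodic with period 24.
(7810 - 1) mod 24 = 9, so a_{7810} = a_{10} = 50.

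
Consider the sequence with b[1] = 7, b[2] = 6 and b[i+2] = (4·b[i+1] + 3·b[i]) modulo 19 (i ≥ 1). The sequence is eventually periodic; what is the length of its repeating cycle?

18

Computing terms: b[1] = 7,  b[2] = 6,  b[3] = 7,  b[4] = 8,  b[5] = 15,  b[6] = 8,  b[7] = 1,  b[8] = 9,  b[9] = 1,  b[10] = 12,  b[11] = 13,  b[12] = 12,  b[13] = 11,  b[14] = 4,  b[15] = 11,  b[16] = 18,  b[17] = 10,  b[18] = 18,  b[19] = 7,  b[20] = 6.
The sequence repeats with period 18.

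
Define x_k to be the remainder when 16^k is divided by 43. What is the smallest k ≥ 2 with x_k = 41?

2

Computing terms: x_1 = 16,  x_2 = 41,  x_3 = 11,  x_4 = 4,  x_5 = 21,  x_6 = 35,  x_7 = 1,  x_8 = 16.
Since x_8 = x_1 = 16, the sequence is periodic with period 7.
The value 41 first appears (with k ≥ 2) at x_2.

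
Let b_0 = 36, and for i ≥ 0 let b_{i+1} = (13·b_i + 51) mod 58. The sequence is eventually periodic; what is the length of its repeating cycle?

Computing terms: b_0 = 36, b_1 = 55, b_2 = 12, b_3 = 33, b_4 = 16, b_5 = 27, b_6 = 54, b_7 = 57, b_8 = 38, b_9 = 23, b_{10} = 2, b_{11} = 19, b_{12} = 8, b_{13} = 39, b_{14} = 36.
Since b_{14} = b_0 = 36, the sequence is periodic with period 14.

14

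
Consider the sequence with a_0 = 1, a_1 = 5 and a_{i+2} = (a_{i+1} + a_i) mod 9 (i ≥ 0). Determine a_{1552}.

We have a_0 = 1; a_1 = 5; a_2 = 6; a_3 = 2; a_4 = 8; a_5 = 1; a_6 = 0; a_7 = 1; a_8 = 1; a_9 = 2; a_{10} = 3; a_{11} = 5; a_{12} = 8; a_{13} = 4; a_{14} = 3; a_{15} = 7; a_{16} = 1; a_{17} = 8; a_{18} = 0; a_{19} = 8; a_{20} = 8; a_{21} = 7; a_{22} = 6; a_{23} = 4; a_{24} = 1; a_{25} = 5.
The sequence repeats with period 24.
So a_{1552} = a_{0 + ((1552-0) mod 24)} = a_{16} = 1.

1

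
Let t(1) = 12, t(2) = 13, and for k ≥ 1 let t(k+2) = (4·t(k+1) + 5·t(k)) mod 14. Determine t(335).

Listing terms: t(1) = 12,  t(2) = 13,  t(3) = 0,  t(4) = 9,  t(5) = 8,  t(6) = 7,  t(7) = 12,  t(8) = 13.
Since (t(7), t(8)) = (t(1), t(2)) = (12, 13) (two consecutive terms determine the rest), the sequence is periodic with period 6.
(335 - 1) mod 6 = 4, so t(335) = t(5) = 8.

8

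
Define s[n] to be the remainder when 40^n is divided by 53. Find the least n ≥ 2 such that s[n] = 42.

Listing terms: s[1] = 40; s[2] = 10; s[3] = 29; s[4] = 47; s[5] = 25; s[6] = 46; s[7] = 38; s[8] = 36; s[9] = 9; s[10] = 42; s[11] = 37; s[12] = 49; s[13] = 52; s[14] = 13; s[15] = 43; s[16] = 24; s[17] = 6; s[18] = 28; s[19] = 7; s[20] = 15; s[21] = 17; s[22] = 44; s[23] = 11; s[24] = 16; s[25] = 4; s[26] = 1; s[27] = 40.
The sequence repeats with period 26.
The value 42 first appears (with n ≥ 2) at s[10].

10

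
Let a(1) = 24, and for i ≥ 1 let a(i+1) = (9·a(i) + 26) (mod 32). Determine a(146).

Computing terms: a(1) = 24,  a(2) = 18,  a(3) = 28,  a(4) = 22,  a(5) = 0,  a(6) = 26,  a(7) = 4,  a(8) = 30,  a(9) = 8,  a(10) = 2,  a(11) = 12,  a(12) = 6,  a(13) = 16,  a(14) = 10,  a(15) = 20,  a(16) = 14,  a(17) = 24.
The sequence repeats with period 16.
(146 - 1) mod 16 = 1, so a(146) = a(2) = 18.

18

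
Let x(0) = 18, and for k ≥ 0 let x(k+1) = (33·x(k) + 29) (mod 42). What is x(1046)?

We have x(0) = 18, x(1) = 35, x(2) = 8, x(3) = 41, x(4) = 38, x(5) = 23, x(6) = 32, x(7) = 35.
Since x(7) = x(1) = 35, the sequence is eventually periodic: after a pre-period of length 1 it cycles with period 6.
For k ≥ 1, x(k) depends only on (k - 1) mod 6. (1046 - 1) mod 6 = 1, so x(1046) = x(2) = 8.

8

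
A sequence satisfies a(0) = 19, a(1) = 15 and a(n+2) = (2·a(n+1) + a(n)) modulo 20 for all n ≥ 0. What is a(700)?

Listing terms: a(0) = 19; a(1) = 15; a(2) = 9; a(3) = 13; a(4) = 15; a(5) = 3; a(6) = 1; a(7) = 5; a(8) = 11; a(9) = 7; a(10) = 5; a(11) = 17; a(12) = 19; a(13) = 15.
Since (a(12), a(13)) = (a(0), a(1)) = (19, 15) (two consecutive terms determine the rest), the sequence is periodic with period 12.
(700 - 0) mod 12 = 4, so a(700) = a(4) = 15.

15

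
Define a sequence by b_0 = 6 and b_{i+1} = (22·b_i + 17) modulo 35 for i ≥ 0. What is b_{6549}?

We have b_0 = 6; b_1 = 9; b_2 = 5; b_3 = 22; b_4 = 11; b_5 = 14; b_6 = 10; b_7 = 27; b_8 = 16; b_9 = 19; b_{10} = 15; b_{11} = 32; b_{12} = 21; b_{13} = 24; b_{14} = 20; b_{15} = 2; b_{16} = 26; b_{17} = 29; b_{18} = 25; b_{19} = 7; b_{20} = 31; b_{21} = 34; b_{22} = 30; b_{23} = 12; b_{24} = 1; b_{25} = 4; b_{26} = 0; b_{27} = 17; b_{28} = 6.
The sequence repeats with period 28.
So b_{6549} = b_{0 + ((6549-0) mod 28)} = b_{25} = 4.

4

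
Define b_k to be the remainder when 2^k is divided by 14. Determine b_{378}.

We have b_0 = 1; b_1 = 2; b_2 = 4; b_3 = 8; b_4 = 2.
Since b_4 = b_1 = 2, the sequence is eventually periodic: after a pre-period of length 1 it cycles with period 3.
For k ≥ 1, b_k depends only on (k - 1) mod 3. (378 - 1) mod 3 = 2, so b_{378} = b_3 = 8.

8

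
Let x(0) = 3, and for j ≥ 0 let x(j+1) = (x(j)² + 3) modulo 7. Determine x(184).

x(0) = 3,  x(1) = 5,  x(2) = 0,  x(3) = 3.
Since x(3) = x(0) = 3, the sequence is periodic with period 3.
(184 - 0) mod 3 = 1, so x(184) = x(1) = 5.

5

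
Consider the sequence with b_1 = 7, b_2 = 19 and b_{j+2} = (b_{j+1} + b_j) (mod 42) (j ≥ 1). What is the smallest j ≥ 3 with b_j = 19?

7

b_1 = 7,  b_2 = 19,  b_3 = 26,  b_4 = 3,  b_5 = 29,  b_6 = 32,  b_7 = 19,  b_8 = 9,  b_9 = 28,  b_{10} = 37,  b_{11} = 23,  b_{12} = 18,  b_{13} = 41,  b_{14} = 17,  b_{15} = 16,  b_{16} = 33,  b_{17} = 7,  b_{18} = 40,  b_{19} = 5,  b_{20} = 3,  b_{21} = 8,  b_{22} = 11,  b_{23} = 19,  b_{24} = 30,  b_{25} = 7,  b_{26} = 37,  b_{27} = 2,  b_{28} = 39,  b_{29} = 41,  b_{30} = 38,  b_{31} = 37,  b_{32} = 33,  b_{33} = 28,  b_{34} = 19,  b_{35} = 5,  b_{36} = 24,  b_{37} = 29,  b_{38} = 11,  b_{39} = 40,  b_{40} = 9,  b_{41} = 7,  b_{42} = 16,  b_{43} = 23,  b_{44} = 39,  b_{45} = 20,  b_{46} = 17,  b_{47} = 37,  b_{48} = 12,  b_{49} = 7,  b_{50} = 19.
The sequence repeats with period 48.
The value 19 first appears (with j ≥ 3) at b_7.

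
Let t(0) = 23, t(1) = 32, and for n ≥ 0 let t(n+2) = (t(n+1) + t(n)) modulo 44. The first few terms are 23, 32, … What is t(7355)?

We have t(0) = 23, t(1) = 32, t(2) = 11, t(3) = 43, t(4) = 10, t(5) = 9, t(6) = 19, t(7) = 28, t(8) = 3, t(9) = 31, t(10) = 34, t(11) = 21, t(12) = 11, t(13) = 32, t(14) = 43, t(15) = 31, t(16) = 30, t(17) = 17, t(18) = 3, t(19) = 20, t(20) = 23, t(21) = 43, t(22) = 22, t(23) = 21, t(24) = 43, t(25) = 20, t(26) = 19, t(27) = 39, t(28) = 14, t(29) = 9, t(30) = 23, t(31) = 32.
The sequence repeats with period 30.
(7355 - 0) mod 30 = 5, so t(7355) = t(5) = 9.

9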